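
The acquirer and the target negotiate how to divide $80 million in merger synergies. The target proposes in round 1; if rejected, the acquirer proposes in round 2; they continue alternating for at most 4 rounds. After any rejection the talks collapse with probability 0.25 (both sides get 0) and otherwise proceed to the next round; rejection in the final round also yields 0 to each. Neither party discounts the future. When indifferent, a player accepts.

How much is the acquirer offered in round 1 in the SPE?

By backward induction:
Round 4 (the acquirer proposes): the target will accept anything ≥ 0, so the acquirer offers 0 and keeps 80.
Round 3 (the target proposes): rejecting gives the acquirer an expected 0.75 × 80 = 60; the target offers that and keeps 20.
Round 2 (the acquirer proposes): rejecting gives the target an expected 0.75 × 20 = 15; the acquirer offers that and keeps 65.
Round 1 (the target proposes): rejecting gives the acquirer an expected 0.75 × 65 = 48.75; the target offers that and keeps 31.25.

48.75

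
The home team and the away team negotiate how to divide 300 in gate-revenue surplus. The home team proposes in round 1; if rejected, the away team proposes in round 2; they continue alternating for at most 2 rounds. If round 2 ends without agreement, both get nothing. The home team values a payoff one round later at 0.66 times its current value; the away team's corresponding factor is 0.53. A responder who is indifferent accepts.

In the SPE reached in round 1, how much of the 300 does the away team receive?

159

Round 2 (the away team proposes): the home team will accept anything ≥ 0, so the away team offers 0 and keeps 300.
Round 1 (the home team proposes): the away team can get 300 next round, worth 0.53 × 300 = 159 now, so the home team offers 159, keeping 141.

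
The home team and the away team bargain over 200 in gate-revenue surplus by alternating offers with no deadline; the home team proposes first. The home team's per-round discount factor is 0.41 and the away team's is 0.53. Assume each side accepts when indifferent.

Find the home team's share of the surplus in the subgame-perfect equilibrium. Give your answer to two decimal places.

Let x be the home team's share when the home team proposes and y be the away team's share when the away team proposes.
The away team accepts iff offered ≥ 0.53·y, so x = 200 − 0.53y. Symmetrically y = 200 − 0.41x.
Substituting: x = 200 − 0.53(200 − 0.41x), giving x(1 − 0.41·0.53) = 200(1 − 0.53).
So x = 200 × 0.47 / 0.7827 ≈ 120.0971, and the away team receives 200 − x ≈ 79.9029.

120.10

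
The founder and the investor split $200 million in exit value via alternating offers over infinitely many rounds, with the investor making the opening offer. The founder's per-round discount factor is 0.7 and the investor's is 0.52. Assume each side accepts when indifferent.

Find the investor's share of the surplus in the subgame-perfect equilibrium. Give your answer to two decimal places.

In a stationary SPE each proposer offers the other exactly their discounted continuation value.
If the investor keeps x when proposing and the founder keeps y when proposing, then x = 200 − 0.7y and y = 200 − 0.52x.
Solving: x = 200(1 − 0.7) / (1 − 0.52·0.7) = 60 / 0.636 ≈ 94.3396.
The founder gets 200 − 94.3396 ≈ 105.6604.

94.34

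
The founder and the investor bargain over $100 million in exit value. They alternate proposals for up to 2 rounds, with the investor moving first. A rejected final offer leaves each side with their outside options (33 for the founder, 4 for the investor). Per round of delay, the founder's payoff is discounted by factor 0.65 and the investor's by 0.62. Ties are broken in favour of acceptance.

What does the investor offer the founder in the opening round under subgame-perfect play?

62.4

Round 2 (the founder proposes): the investor gets 4 if talks fail, so the founder offers 4 and keeps 96.
Round 1 (the investor proposes): the founder can get 96 next round, worth 0.65 × 96 = 62.4 now, so the investor offers 62.4, keeping 37.6.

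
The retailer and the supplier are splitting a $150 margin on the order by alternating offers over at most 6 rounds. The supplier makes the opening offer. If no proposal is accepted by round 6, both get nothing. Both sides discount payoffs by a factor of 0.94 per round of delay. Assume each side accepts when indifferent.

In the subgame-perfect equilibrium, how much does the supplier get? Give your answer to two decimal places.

Round 6 (the retailer proposes): the supplier will accept anything ≥ 0, so the retailer offers 0 and keeps 150.
Round 5 (the supplier proposes): the retailer can get 150 next round, worth 0.94 × 150 = 141 now, so the supplier offers 141, keeping 9.
Round 4 (the retailer proposes): the supplier can get 9 next round, worth 0.94 × 9 = 8.46 now; the retailer offers that and keeps 141.54.
Round 3 (the supplier proposes): the retailer can get 141.54 next round, worth 0.94 × 141.54 = 133.0476 now; the supplier offers that and keeps 16.9524.
Round 2 (the retailer proposes): the supplier can get 16.9524 next round, worth 0.94 × 16.9524 = 15.935256 now, so the retailer offers 15.935256, keeping 134.064744.
Round 1 (the supplier proposes): the retailer can get 134.064744 next round, worth 0.94 × 134.064744 = 126.02085936 now. The supplier offers 126.02085936 and keeps 150 − 126.02085936 = 23.97914064.

23.98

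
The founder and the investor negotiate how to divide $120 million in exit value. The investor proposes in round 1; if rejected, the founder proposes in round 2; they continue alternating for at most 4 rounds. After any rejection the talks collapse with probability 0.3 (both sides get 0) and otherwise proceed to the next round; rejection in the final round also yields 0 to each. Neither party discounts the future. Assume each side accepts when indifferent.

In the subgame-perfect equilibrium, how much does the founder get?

Round 4 (the founder proposes): rejection yields 0 for the investor; the founder offers 0 and keeps 120.
Round 3 (the investor proposes): rejecting gives the founder an expected 0.7 × 120 = 84, so the investor offers 84, keeping 36.
Round 2 (the founder proposes): rejecting gives the investor an expected 0.7 × 36 = 25.2; the founder offers that and keeps 94.8.
Round 1 (the investor proposes): rejecting gives the founder an expected 0.7 × 94.8 = 66.36, so the investor offers 66.36, keeping 53.64.

66.36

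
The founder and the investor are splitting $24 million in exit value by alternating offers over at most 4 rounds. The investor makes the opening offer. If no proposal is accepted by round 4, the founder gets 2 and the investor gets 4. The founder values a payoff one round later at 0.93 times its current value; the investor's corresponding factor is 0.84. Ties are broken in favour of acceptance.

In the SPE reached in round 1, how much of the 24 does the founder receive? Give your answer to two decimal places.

Round 4 (the founder proposes): the investor gets 4 if talks fail, so the founder offers 4 and keeps 20.
Round 3 (the investor proposes): the founder can get 20 next round, worth 0.93 × 20 = 18.6 now; the investor offers that and keeps 5.4.
Round 2 (the founder proposes): the investor can get 5.4 next round, worth 0.84 × 5.4 = 4.536 now. The founder offers 4.536 and keeps 24 − 4.536 = 19.464.
Round 1 (the investor proposes): the founder can get 19.464 next round, worth 0.93 × 19.464 = 18.10152 now, so the investor offers 18.10152, keeping 5.89848.

18.10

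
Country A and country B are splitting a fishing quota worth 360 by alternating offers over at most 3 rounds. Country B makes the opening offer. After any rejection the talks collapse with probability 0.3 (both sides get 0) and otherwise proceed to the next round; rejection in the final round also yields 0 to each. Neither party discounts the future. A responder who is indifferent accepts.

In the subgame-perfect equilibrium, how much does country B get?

284.4

By backward induction:
Round 3 (country B proposes): country A will accept anything ≥ 0, so country B offers 0 and keeps 360.
Round 2 (country A proposes): rejecting gives country B an expected 0.7 × 360 = 252; country A offers that and keeps 108.
Round 1 (country B proposes): rejecting gives country A an expected 0.7 × 108 = 75.6, so country B offers 75.6, keeping 284.4.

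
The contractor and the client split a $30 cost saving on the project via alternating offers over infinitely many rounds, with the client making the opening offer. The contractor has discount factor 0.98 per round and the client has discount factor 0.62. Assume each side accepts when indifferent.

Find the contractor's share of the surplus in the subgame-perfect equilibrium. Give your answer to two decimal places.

When the client proposes, the contractor accepts any offer worth at least 0.98 times what the contractor would get by proposing next round; and vice versa.
This gives x = 30 − 0.98y and y = 30 − 0.62x, where x and y are each side's share when it proposes.
Hence (1 − 0.98·0.62)x = 30(1 − 0.98), i.e. 0.3924·x = 0.6.
x ≈ 1.5291; the contractor's share is 30 − x ≈ 28.4709.

28.47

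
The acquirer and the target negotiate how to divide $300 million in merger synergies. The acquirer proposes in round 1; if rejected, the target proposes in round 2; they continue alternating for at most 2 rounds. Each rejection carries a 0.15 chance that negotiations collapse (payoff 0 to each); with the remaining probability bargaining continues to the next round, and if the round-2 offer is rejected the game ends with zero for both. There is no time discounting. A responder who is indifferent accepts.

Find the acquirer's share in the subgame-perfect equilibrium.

Round 2 (the target proposes): rejection yields 0 for the acquirer; the target offers 0 and keeps 300.
Round 1 (the acquirer proposes): rejecting gives the target an expected 0.85 × 300 = 255; the acquirer offers that and keeps 45.

45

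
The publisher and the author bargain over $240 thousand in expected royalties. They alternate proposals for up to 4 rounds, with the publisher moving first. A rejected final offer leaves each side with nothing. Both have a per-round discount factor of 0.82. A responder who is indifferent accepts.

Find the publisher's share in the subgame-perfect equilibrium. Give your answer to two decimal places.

Solve by backward induction from round 4.
Round 4 (the author proposes): rejection yields 0 for the publisher; the author offers 0 and keeps 240.
Round 3 (the publisher proposes): the author can get 240 next round, worth 0.82 × 240 = 196.8 now, so the publisher offers 196.8, keeping 43.2.
Round 2 (the author proposes): the publisher can get 43.2 next round, worth 0.82 × 43.2 = 35.424 now. The author offers 35.424 and keeps 240 − 35.424 = 204.576.
Round 1 (the publisher proposes): the author can get 204.576 next round, worth 0.82 × 204.576 = 167.75232 now, so the publisher offers 167.75232, keeping 72.24768.

72.25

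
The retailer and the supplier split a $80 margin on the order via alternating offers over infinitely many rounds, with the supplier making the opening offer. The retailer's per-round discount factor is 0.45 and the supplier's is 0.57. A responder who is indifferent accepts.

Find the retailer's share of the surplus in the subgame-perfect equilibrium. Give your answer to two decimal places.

In a stationary SPE each proposer offers the other exactly their discounted continuation value.
If the supplier keeps x when proposing and the retailer keeps y when proposing, then x = 80 − 0.45y and y = 80 − 0.57x.
Solving: x = 80(1 − 0.45) / (1 − 0.57·0.45) = 44 / 0.7435 ≈ 59.1796.
The retailer gets 80 − 59.1796 ≈ 20.8204.

20.82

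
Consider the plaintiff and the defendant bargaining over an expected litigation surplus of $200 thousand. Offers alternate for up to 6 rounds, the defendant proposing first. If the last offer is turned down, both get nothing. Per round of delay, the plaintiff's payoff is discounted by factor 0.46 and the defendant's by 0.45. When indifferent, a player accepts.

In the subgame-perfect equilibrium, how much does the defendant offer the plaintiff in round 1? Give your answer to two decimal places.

65.02

Solve by backward induction from round 6.
Round 6 (the plaintiff proposes): the defendant will accept anything ≥ 0, so the plaintiff offers 0 and keeps 200.
Round 5 (the defendant proposes): the plaintiff can get 200 next round, worth 0.46 × 200 = 92 now; the defendant offers that and keeps 108.
Round 4 (the plaintiff proposes): the defendant can get 108 next round, worth 0.45 × 108 = 48.6 now, so the plaintiff offers 48.6, keeping 151.4.
Round 3 (the defendant proposes): the plaintiff can get 151.4 next round, worth 0.46 × 151.4 = 69.644 now, so the defendant offers 69.644, keeping 130.356.
Round 2 (the plaintiff proposes): the defendant can get 130.356 next round, worth 0.45 × 130.356 = 58.6602 now, so the plaintiff offers 58.6602, keeping 141.3398.
Round 1 (the defendant proposes): the plaintiff can get 141.3398 next round, worth 0.46 × 141.3398 = 65.016308 now. The defendant offers 65.016308 and keeps 200 − 65.016308 = 134.983692.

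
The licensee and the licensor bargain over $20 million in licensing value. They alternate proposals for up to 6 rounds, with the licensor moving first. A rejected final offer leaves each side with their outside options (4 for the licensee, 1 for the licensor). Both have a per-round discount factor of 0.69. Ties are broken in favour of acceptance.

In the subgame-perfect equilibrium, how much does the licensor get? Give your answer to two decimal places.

Solve by backward induction from round 6.
Round 6 (the licensee proposes): the licensor gets 1 if talks fail, so the licensee offers 1 and keeps 19.
Round 5 (the licensor proposes): the licensee can get 19 next round, worth 0.69 × 19 = 13.11 now; the licensor offers that and keeps 6.89.
Round 4 (the licensee proposes): the licensor can get 6.89 next round, worth 0.69 × 6.89 = 4.7541 now, so the licensee offers 4.7541, keeping 15.2459.
Round 3 (the licensor proposes): the licensee can get 15.2459 next round, worth 0.69 × 15.2459 = 10.519671 now; the licensor offers that and keeps 9.480329.
Round 2 (the licensee proposes): the licensor can get 9.480329 next round, worth 0.69 × 9.480329 = 6.54142701 now; the licensee offers that and keeps 13.45857299.
Round 1 (the licensor proposes): the licensee can get 13.45857299 next round, worth 0.69 × 13.45857299 = 9.2864153631 now, so the licensor offers 9.2864153631, keeping 10.7135846369.

10.71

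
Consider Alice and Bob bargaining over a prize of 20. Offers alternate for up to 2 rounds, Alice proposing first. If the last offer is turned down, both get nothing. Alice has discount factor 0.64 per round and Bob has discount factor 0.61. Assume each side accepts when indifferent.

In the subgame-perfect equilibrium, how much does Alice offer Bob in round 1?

Round 2 (Bob proposes): rejection yields 0 for Alice; Bob offers 0 and keeps 20.
Round 1 (Alice proposes): Bob can get 20 next round, worth 0.61 × 20 = 12.2 now, so Alice offers 12.2, keeping 7.8.

12.2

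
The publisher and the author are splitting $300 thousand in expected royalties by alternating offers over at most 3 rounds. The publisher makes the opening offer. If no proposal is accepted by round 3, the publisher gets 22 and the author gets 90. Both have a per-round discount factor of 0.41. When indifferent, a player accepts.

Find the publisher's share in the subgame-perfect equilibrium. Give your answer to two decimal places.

Round 3 (the publisher proposes): the author gets 90 if talks fail, so the publisher offers 90 and keeps 210.
Round 2 (the author proposes): the publisher can get 210 next round, worth 0.41 × 210 = 86.1 now. The author offers 86.1 and keeps 300 − 86.1 = 213.9.
Round 1 (the publisher proposes): the author can get 213.9 next round, worth 0.41 × 213.9 = 87.699 now, so the publisher offers 87.699, keeping 212.301.

212.30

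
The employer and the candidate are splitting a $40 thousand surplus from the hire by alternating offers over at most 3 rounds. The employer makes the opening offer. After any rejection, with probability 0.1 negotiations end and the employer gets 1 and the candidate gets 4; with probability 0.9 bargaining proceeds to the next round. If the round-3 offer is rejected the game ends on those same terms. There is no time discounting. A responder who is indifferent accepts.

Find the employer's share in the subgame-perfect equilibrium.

32.85

By backward induction:
Round 3 (the employer proposes): the candidate gets 4 if talks fail, so the employer offers 4 and keeps 36.
Round 2 (the candidate proposes): rejecting gives the employer an expected 0.9 × 36 + 0.1 × 1 = 32.5, so the candidate offers 32.5, keeping 7.5.
Round 1 (the employer proposes): rejecting gives the candidate an expected 0.9 × 7.5 + 0.1 × 4 = 7.15; the employer offers that and keeps 32.85.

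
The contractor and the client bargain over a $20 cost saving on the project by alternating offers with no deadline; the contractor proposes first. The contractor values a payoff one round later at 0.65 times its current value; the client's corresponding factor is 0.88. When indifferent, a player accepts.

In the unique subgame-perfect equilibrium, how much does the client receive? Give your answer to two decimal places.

14.39

When the contractor proposes, the client accepts any offer worth at least 0.88 times what the client would get by proposing next round; and vice versa.
This gives x = 20 − 0.88y and y = 20 − 0.65x, where x and y are each side's share when it proposes.
Hence (1 − 0.88·0.65)x = 20(1 − 0.88), i.e. 0.428·x = 2.4.
x ≈ 5.6075; the client's share is 20 − x ≈ 14.3925.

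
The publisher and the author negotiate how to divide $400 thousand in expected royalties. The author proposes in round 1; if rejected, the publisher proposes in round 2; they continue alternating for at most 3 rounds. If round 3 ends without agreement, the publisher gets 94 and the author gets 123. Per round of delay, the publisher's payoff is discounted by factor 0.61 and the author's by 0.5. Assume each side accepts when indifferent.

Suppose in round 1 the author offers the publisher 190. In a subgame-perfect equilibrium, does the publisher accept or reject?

Accept

Work out the publisher's continuation value if the offer is rejected.
Round 3 (the author proposes): the publisher gets 94 if talks fail, so the author offers 94 and keeps 306.
Round 2 (the publisher proposes): the author can get 306 next round, worth 0.5 × 306 = 153 now, so the publisher offers 153, keeping 247.
So by rejecting in round 1, the publisher gets 247 next round, worth 0.61 × 247 = 150.67 now.
Offer 190 ≥ 150.67, so the publisher accepts.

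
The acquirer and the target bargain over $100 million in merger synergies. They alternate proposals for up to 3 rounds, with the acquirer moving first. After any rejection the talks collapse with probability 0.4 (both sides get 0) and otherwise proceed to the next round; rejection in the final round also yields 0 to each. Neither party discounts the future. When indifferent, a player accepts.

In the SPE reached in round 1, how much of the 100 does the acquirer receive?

Round 3 (the acquirer proposes): rejection yields 0 for the target; the acquirer offers 0 and keeps 100.
Round 2 (the target proposes): rejecting gives the acquirer an expected 0.6 × 100 = 60, so the target offers 60, keeping 40.
Round 1 (the acquirer proposes): rejecting gives the target an expected 0.6 × 40 = 24. The acquirer offers 24 and keeps 100 − 24 = 76.

76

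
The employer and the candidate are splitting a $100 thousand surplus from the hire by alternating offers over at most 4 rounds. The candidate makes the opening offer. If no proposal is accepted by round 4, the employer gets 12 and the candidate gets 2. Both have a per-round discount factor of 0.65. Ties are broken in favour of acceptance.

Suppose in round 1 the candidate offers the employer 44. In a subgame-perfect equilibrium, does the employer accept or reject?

Round 4 (the employer proposes): the candidate gets 2 if talks fail, so the employer offers 2 and keeps 98.
Round 3 (the candidate proposes): the employer can get 98 next round, worth 0.65 × 98 = 63.7 now; the candidate offers that and keeps 36.3.
Round 2 (the employer proposes): the candidate can get 36.3 next round, worth 0.65 × 36.3 = 23.595 now. The employer offers 23.595 and keeps 100 − 23.595 = 76.405.
So by rejecting in round 1, the employer gets 76.405 next round, worth 0.65 × 76.405 = 49.66325 now.
Offer 44 < 49.66325, so the employer rejects.

Reject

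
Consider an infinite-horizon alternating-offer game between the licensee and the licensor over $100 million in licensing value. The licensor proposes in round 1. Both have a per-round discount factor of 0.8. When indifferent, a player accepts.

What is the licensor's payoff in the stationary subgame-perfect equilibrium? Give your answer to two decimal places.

55.56

When the licensor proposes, the licensee accepts any offer worth at least 0.8 times what the licensee would get by proposing next round; and vice versa.
This gives x = 100 − 0.8y and y = 100 − 0.8x, where x and y are each side's share when it proposes.
Hence (1 − 0.8·0.8)x = 100(1 − 0.8), i.e. 0.36·x = 20.
x ≈ 55.5556; the licensee's share is 100 − x ≈ 44.4444.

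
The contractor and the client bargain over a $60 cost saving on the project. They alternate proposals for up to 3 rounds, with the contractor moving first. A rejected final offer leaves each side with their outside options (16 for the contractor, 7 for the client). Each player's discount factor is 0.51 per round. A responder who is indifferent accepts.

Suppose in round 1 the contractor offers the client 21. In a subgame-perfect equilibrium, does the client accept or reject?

Accept

Round 3 (the contractor proposes): the client gets 7 if talks fail, so the contractor offers 7 and keeps 53.
Round 2 (the client proposes): the contractor can get 53 next round, worth 0.51 × 53 = 27.03 now. The client offers 27.03 and keeps 60 − 27.03 = 32.97.
So by rejecting in round 1, the client gets 32.97 next round, worth 0.51 × 32.97 = 16.8147 now.
Offer 21 ≥ 16.8147, so the client accepts.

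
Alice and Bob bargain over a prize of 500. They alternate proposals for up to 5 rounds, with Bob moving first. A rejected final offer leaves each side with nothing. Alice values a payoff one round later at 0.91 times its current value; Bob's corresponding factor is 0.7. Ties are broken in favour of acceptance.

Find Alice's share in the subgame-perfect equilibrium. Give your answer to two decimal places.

Solve by backward induction from round 5.
Round 5 (Bob proposes): Alice will accept anything ≥ 0, so Bob offers 0 and keeps 500.
Round 4 (Alice proposes): Bob can get 500 next round, worth 0.7 × 500 = 350 now; Alice offers that and keeps 150.
Round 3 (Bob proposes): Alice can get 150 next round, worth 0.91 × 150 = 136.5 now. Bob offers 136.5 and keeps 500 − 136.5 = 363.5.
Round 2 (Alice proposes): Bob can get 363.5 next round, worth 0.7 × 363.5 = 254.45 now. Alice offers 254.45 and keeps 500 − 254.45 = 245.55.
Round 1 (Bob proposes): Alice can get 245.55 next round, worth 0.91 × 245.55 = 223.4505 now. Bob offers 223.4505 and keeps 500 − 223.4505 = 276.5495.

223.45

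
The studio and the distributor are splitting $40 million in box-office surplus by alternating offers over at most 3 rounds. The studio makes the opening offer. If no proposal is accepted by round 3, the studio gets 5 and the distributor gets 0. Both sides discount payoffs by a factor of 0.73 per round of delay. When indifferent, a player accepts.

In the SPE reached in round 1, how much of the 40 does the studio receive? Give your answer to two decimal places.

Round 3 (the studio proposes): rejection yields 0 for the distributor; the studio offers 0 and keeps 40.
Round 2 (the distributor proposes): the studio can get 40 next round, worth 0.73 × 40 = 29.2 now; the distributor offers that and keeps 10.8.
Round 1 (the studio proposes): the distributor can get 10.8 next round, worth 0.73 × 10.8 = 7.884 now; the studio offers that and keeps 32.116.

32.12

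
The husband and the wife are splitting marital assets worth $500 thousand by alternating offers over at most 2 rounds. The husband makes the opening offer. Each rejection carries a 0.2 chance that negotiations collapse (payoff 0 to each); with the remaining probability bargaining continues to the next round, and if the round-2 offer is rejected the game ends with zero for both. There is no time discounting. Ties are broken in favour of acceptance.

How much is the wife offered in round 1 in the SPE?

400

Round 2 (the wife proposes): the husband will accept anything ≥ 0, so the wife offers 0 and keeps 500.
Round 1 (the husband proposes): rejecting gives the wife an expected 0.8 × 500 = 400, so the husband offers 400, keeping 100.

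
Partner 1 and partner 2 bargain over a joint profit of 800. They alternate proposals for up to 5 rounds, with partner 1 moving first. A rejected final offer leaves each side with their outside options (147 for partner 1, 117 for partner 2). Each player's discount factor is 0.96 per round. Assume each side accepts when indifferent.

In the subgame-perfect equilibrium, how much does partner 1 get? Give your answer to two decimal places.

Work backward from the last round.
Round 5 (partner 1 proposes): partner 2 gets 117 if talks fail, so partner 1 offers 117 and keeps 683.
Round 4 (partner 2 proposes): partner 1 can get 683 next round, worth 0.96 × 683 = 655.68 now. Partner 2 offers 655.68 and keeps 800 − 655.68 = 144.32.
Round 3 (partner 1 proposes): partner 2 can get 144.32 next round, worth 0.96 × 144.32 = 138.5472 now; partner 1 offers that and keeps 661.4528.
Round 2 (partner 2 proposes): partner 1 can get 661.4528 next round, worth 0.96 × 661.4528 = 634.994688 now; partner 2 offers that and keeps 165.005312.
Round 1 (partner 1 proposes): partner 2 can get 165.005312 next round, worth 0.96 × 165.005312 = 158.40509952 now; partner 1 offers that and keeps 641.59490048.

641.59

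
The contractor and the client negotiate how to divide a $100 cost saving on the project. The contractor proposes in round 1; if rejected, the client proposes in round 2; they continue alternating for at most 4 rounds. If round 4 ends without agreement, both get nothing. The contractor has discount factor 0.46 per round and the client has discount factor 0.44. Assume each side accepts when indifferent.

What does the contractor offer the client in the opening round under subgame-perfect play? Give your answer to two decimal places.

32.67

Solve by backward induction from round 4.
Round 4 (the client proposes): the contractor will accept anything ≥ 0, so the client offers 0 and keeps 100.
Round 3 (the contractor proposes): the client can get 100 next round, worth 0.44 × 100 = 44 now. The contractor offers 44 and keeps 100 − 44 = 56.
Round 2 (the client proposes): the contractor can get 56 next round, worth 0.46 × 56 = 25.76 now. The client offers 25.76 and keeps 100 − 25.76 = 74.24.
Round 1 (the contractor proposes): the client can get 74.24 next round, worth 0.44 × 74.24 = 32.6656 now. The contractor offers 32.6656 and keeps 100 − 32.6656 = 67.3344.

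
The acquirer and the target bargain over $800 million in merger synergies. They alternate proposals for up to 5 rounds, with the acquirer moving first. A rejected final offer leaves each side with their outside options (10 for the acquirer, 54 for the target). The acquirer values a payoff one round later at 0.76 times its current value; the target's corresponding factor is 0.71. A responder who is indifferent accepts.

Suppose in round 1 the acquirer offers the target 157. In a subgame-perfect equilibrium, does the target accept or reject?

Reject

Round 5 (the acquirer proposes): the target gets 54 if talks fail, so the acquirer offers 54 and keeps 746.
Round 4 (the target proposes): the acquirer can get 746 next round, worth 0.76 × 746 = 566.96 now; the target offers that and keeps 233.04.
Round 3 (the acquirer proposes): the target can get 233.04 next round, worth 0.71 × 233.04 = 165.4584 now. The acquirer offers 165.4584 and keeps 800 − 165.4584 = 634.5416.
Round 2 (the target proposes): the acquirer can get 634.5416 next round, worth 0.76 × 634.5416 = 482.251616 now. The target offers 482.251616 and keeps 800 − 482.251616 = 317.748384.
So by rejecting in round 1, the target gets 317.748384 next round, worth 0.71 × 317.748384 = 225.60135264 now.
Offer 157 < 225.60135264, so the target rejects.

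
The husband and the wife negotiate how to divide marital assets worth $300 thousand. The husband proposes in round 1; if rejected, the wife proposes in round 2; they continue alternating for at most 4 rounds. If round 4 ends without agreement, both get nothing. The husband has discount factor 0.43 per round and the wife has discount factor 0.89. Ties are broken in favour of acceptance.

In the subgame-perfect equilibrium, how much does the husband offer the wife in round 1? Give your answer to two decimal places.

By backward induction:
Round 4 (the wife proposes): rejection yields 0 for the husband; the wife offers 0 and keeps 300.
Round 3 (the husband proposes): the wife can get 300 next round, worth 0.89 × 300 = 267 now, so the husband offers 267, keeping 33.
Round 2 (the wife proposes): the husband can get 33 next round, worth 0.43 × 33 = 14.19 now; the wife offers that and keeps 285.81.
Round 1 (the husband proposes): the wife can get 285.81 next round, worth 0.89 × 285.81 = 254.3709 now; the husband offers that and keeps 45.6291.

254.37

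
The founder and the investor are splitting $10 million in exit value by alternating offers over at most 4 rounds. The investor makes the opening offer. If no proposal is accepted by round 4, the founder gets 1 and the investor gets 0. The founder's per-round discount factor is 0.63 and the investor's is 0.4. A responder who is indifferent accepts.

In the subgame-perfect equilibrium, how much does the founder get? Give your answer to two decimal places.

5.37

Round 4 (the founder proposes): the investor will accept anything ≥ 0, so the founder offers 0 and keeps 10.
Round 3 (the investor proposes): the founder can get 10 next round, worth 0.63 × 10 = 6.3 now; the investor offers that and keeps 3.7.
Round 2 (the founder proposes): the investor can get 3.7 next round, worth 0.4 × 3.7 = 1.48 now, so the founder offers 1.48, keeping 8.52.
Round 1 (the investor proposes): the founder can get 8.52 next round, worth 0.63 × 8.52 = 5.3676 now. The investor offers 5.3676 and keeps 10 − 5.3676 = 4.6324.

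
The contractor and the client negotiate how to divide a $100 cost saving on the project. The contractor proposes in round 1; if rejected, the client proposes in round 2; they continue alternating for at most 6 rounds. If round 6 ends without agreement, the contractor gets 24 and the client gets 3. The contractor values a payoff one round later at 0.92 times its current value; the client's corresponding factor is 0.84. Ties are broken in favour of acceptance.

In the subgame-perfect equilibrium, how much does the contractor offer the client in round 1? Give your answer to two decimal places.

50.04

Work backward from the last round.
Round 6 (the client proposes): the contractor gets 24 if talks fail, so the client offers 24 and keeps 76.
Round 5 (the contractor proposes): the client can get 76 next round, worth 0.84 × 76 = 63.84 now. The contractor offers 63.84 and keeps 100 − 63.84 = 36.16.
Round 4 (the client proposes): the contractor can get 36.16 next round, worth 0.92 × 36.16 = 33.2672 now; the client offers that and keeps 66.7328.
Round 3 (the contractor proposes): the client can get 66.7328 next round, worth 0.84 × 66.7328 = 56.055552 now; the contractor offers that and keeps 43.944448.
Round 2 (the client proposes): the contractor can get 43.944448 next round, worth 0.92 × 43.944448 = 40.42889216 now, so the client offers 40.42889216, keeping 59.57110784.
Round 1 (the contractor proposes): the client can get 59.57110784 next round, worth 0.84 × 59.57110784 = 50.0397305856 now, so the contractor offers 50.0397305856, keeping 49.9602694144.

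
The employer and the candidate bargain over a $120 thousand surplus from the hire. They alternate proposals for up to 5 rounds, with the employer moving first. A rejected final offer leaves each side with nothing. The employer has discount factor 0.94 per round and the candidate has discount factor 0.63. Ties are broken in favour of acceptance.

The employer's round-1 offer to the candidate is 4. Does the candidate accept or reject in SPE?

Round 5 (the employer proposes): rejection yields 0 for the candidate; the employer offers 0 and keeps 120.
Round 4 (the candidate proposes): the employer can get 120 next round, worth 0.94 × 120 = 112.8 now, so the candidate offers 112.8, keeping 7.2.
Round 3 (the employer proposes): the candidate can get 7.2 next round, worth 0.63 × 7.2 = 4.536 now, so the employer offers 4.536, keeping 115.464.
Round 2 (the candidate proposes): the employer can get 115.464 next round, worth 0.94 × 115.464 = 108.53616 now, so the candidate offers 108.53616, keeping 11.46384.
So by rejecting in round 1, the candidate gets 11.46384 next round, worth 0.63 × 11.46384 = 7.2222192 now.
Offer 4 < 7.2222192, so the candidate rejects.

Reject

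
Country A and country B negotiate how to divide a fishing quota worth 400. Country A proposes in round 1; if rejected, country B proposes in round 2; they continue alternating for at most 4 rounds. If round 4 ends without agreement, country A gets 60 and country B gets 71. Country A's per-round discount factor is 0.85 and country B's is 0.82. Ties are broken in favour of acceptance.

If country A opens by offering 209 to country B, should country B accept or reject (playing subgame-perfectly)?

Round 4 (country B proposes): country A gets 60 if talks fail, so country B offers 60 and keeps 340.
Round 3 (country A proposes): country B can get 340 next round, worth 0.82 × 340 = 278.8 now, so country A offers 278.8, keeping 121.2.
Round 2 (country B proposes): country A can get 121.2 next round, worth 0.85 × 121.2 = 103.02 now. Country B offers 103.02 and keeps 400 − 103.02 = 296.98.
So by rejecting in round 1, country B gets 296.98 next round, worth 0.82 × 296.98 = 243.5236 now.
Offer 209 < 243.5236, so country B rejects.

Reject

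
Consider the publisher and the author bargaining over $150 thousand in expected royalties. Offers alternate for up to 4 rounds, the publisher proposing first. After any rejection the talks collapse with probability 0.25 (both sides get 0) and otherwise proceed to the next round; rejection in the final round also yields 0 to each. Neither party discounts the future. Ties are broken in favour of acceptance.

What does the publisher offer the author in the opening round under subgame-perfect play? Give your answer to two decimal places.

91.41

Round 4 (the author proposes): the publisher will accept anything ≥ 0, so the author offers 0 and keeps 150.
Round 3 (the publisher proposes): rejecting gives the author an expected 0.75 × 150 = 112.5. The publisher offers 112.5 and keeps 150 − 112.5 = 37.5.
Round 2 (the author proposes): rejecting gives the publisher an expected 0.75 × 37.5 = 28.125. The author offers 28.125 and keeps 150 − 28.125 = 121.875.
Round 1 (the publisher proposes): rejecting gives the author an expected 0.75 × 121.875 = 91.40625, so the publisher offers 91.40625, keeping 58.59375.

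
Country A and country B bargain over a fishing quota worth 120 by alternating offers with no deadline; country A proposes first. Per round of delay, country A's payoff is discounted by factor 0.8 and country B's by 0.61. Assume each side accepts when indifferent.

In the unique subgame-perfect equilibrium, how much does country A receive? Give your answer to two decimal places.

When country A proposes, country B accepts any offer worth at least 0.61 times what country B would get by proposing next round; and vice versa.
This gives x = 120 − 0.61y and y = 120 − 0.8x, where x and y are each side's share when it proposes.
Hence (1 − 0.61·0.8)x = 120(1 − 0.61), i.e. 0.512·x = 46.8.
x ≈ 91.4063; country B's share is 120 − x ≈ 28.5938.

91.41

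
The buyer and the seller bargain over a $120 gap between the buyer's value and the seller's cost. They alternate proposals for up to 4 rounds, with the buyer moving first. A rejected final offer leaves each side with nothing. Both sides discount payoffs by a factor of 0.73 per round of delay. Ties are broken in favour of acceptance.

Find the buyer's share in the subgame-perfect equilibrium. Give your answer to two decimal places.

49.67

Solve by backward induction from round 4.
Round 4 (the seller proposes): rejection yields 0 for the buyer; the seller offers 0 and keeps 120.
Round 3 (the buyer proposes): the seller can get 120 next round, worth 0.73 × 120 = 87.6 now; the buyer offers that and keeps 32.4.
Round 2 (the seller proposes): the buyer can get 32.4 next round, worth 0.73 × 32.4 = 23.652 now, so the seller offers 23.652, keeping 96.348.
Round 1 (the buyer proposes): the seller can get 96.348 next round, worth 0.73 × 96.348 = 70.33404 now; the buyer offers that and keeps 49.66596.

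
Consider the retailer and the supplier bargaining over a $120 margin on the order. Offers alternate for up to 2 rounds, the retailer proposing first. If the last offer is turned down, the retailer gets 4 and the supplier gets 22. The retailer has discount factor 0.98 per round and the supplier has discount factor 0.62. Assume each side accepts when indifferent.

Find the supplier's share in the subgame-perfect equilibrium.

71.92

Round 2 (the supplier proposes): the retailer gets 4 if talks fail, so the supplier offers 4 and keeps 116.
Round 1 (the retailer proposes): the supplier can get 116 next round, worth 0.62 × 116 = 71.92 now, so the retailer offers 71.92, keeping 48.08.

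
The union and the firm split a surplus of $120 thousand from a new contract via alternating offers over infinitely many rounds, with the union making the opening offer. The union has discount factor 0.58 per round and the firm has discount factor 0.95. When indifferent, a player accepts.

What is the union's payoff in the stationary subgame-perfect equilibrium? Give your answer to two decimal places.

In a stationary SPE each proposer offers the other exactly their discounted continuation value.
If the union keeps x when proposing and the firm keeps y when proposing, then x = 120 − 0.95y and y = 120 − 0.58x.
Solving: x = 120(1 − 0.95) / (1 − 0.58·0.95) = 6 / 0.449 ≈ 13.3630.
The firm gets 120 − 13.3630 ≈ 106.6370.

13.36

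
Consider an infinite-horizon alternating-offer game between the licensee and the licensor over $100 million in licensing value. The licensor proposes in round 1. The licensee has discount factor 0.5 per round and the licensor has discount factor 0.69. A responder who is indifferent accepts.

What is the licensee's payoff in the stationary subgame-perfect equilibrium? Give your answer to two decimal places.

Let x be the licensor's share when the licensor proposes and y be the licensee's share when the licensee proposes.
The licensee accepts iff offered ≥ 0.5·y, so x = 100 − 0.5y. Symmetrically y = 100 − 0.69x.
Substituting: x = 100 − 0.5(100 − 0.69x), giving x(1 − 0.69·0.5) = 100(1 − 0.5).
So x = 100 × 0.5 / 0.655 ≈ 76.3359, and the licensee receives 100 − x ≈ 23.6641.

23.66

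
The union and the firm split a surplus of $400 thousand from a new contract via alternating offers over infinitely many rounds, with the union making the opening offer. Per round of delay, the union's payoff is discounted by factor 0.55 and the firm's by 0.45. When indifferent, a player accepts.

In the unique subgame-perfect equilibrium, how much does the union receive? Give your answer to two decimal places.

292.36

Let x be the union's share when the union proposes and y be the firm's share when the firm proposes.
The firm accepts iff offered ≥ 0.45·y, so x = 400 − 0.45y. Symmetrically y = 400 − 0.55x.
Substituting: x = 400 − 0.45(400 − 0.55x), giving x(1 − 0.55·0.45) = 400(1 − 0.45).
So x = 400 × 0.55 / 0.7525 ≈ 292.3588, and the firm receives 400 − x ≈ 107.6412.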